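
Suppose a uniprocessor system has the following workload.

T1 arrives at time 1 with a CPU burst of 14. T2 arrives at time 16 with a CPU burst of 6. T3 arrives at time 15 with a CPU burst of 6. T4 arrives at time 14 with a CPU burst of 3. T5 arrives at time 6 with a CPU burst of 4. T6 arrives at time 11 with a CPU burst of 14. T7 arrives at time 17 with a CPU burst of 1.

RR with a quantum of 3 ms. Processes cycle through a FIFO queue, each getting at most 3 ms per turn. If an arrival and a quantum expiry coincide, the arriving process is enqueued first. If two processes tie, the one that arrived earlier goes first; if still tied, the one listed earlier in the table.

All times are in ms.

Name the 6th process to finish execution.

T2

Gantt: | idle 0-1 | T1 1-7 | T5 7-10 | T1 10-13 | T5 13-14 | T6 14-17 | T1 17-20 | T4 20-23 | T3 23-26 | T2 26-29 | T7 29-30 | T6 30-33 | T1 33-35 | T3 35-38 | T2 38-41 | T6 41-49 |
Completion: T1=35  T2=41  T3=38  T4=23  T5=14  T6=49  T7=30
Turnaround (C−A): T1=34  T2=25  T3=23  T4=9  T5=8  T6=38  T7=13
Finish order: T5 → T4 → T7 → T1 → T3 → T2 → T6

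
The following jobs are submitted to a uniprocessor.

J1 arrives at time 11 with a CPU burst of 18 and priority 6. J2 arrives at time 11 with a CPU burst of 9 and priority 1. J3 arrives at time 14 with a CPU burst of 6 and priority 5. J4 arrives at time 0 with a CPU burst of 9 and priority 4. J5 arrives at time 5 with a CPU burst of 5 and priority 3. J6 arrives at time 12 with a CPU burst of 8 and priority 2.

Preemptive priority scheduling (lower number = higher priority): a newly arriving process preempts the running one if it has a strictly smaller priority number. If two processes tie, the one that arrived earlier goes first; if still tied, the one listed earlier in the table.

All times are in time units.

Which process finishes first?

J5

Gantt: | J4 0-5 | J5 5-10 | J4 10-11 | J2 11-20 | J6 20-28 | J4 28-31 | J3 31-37 | J1 37-55 |
Completion: J1=55  J2=20  J3=37  J4=31  J5=10  J6=28
Finish order: J5 → J2 → J6 → J4 → J3 → J1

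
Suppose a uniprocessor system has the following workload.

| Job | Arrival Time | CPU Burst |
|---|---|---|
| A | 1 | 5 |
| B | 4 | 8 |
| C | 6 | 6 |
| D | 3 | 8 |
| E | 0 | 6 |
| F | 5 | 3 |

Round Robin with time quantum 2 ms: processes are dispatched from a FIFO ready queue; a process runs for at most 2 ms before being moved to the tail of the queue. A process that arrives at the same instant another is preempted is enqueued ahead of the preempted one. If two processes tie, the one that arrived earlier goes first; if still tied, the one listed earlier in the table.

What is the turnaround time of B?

Gantt: | E 0-2 | A 2-4 | E 4-6 | D 6-8 | B 8-10 | A 10-12 | F 12-14 | C 14-16 | E 16-18 | D 18-20 | B 20-22 | A 22-23 | F 23-24 | C 24-26 | D 26-28 | B 28-30 | C 30-32 | D 32-34 | B 34-36 |
Completion: A=23  B=36  C=32  D=34  E=18  F=24
Turnaround(B) = completion − arrival = 36 − 4 = 32

32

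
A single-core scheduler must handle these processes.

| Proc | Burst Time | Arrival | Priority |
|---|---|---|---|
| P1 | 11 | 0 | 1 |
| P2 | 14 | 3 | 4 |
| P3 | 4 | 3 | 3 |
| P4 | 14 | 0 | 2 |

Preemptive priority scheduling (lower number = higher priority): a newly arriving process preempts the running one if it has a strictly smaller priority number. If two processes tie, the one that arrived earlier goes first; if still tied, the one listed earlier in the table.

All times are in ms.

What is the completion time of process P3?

29

Schedule: | P1 0-11 | P4 11-25 | P3 25-29 | P2 29-43 |
Completion: P1=11  P2=43  P3=29  P4=25
Turnaround (C−A): P1=11  P2=40  P3=26  P4=25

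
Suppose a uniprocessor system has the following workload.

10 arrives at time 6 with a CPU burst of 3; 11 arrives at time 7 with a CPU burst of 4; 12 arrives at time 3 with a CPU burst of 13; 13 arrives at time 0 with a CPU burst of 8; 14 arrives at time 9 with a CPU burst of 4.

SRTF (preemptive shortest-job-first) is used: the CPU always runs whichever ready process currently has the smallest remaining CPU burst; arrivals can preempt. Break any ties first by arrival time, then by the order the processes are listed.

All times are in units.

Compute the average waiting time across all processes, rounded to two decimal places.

5.60

Gantt: | 13 0-8 | 10 8-11 | 11 11-15 | 14 15-19 | 12 19-32 |
Completion: 10=11  11=15  12=32  13=8  14=19
Turnaround (C−A): 10=5  11=8  12=29  13=8  14=10
Waiting times: 10=2, 11=4, 12=16, 13=0, 14=6
Average waiting = (2+4+16+0+6) / 5 = 28/5 = 5.60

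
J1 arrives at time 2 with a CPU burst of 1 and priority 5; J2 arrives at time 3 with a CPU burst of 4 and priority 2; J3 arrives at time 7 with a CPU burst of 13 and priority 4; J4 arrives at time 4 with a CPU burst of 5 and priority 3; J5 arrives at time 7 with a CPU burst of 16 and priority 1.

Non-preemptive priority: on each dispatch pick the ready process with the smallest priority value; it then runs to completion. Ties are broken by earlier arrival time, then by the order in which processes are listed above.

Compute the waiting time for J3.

21

Timeline: | idle 0-2 | J1 2-3 | J2 3-7 | J5 7-23 | J4 23-28 | J3 28-41 |
Completion: J1=3  J2=7  J3=41  J4=28  J5=23
Waiting(J3) = turnaround − burst = 34 − 13 = 21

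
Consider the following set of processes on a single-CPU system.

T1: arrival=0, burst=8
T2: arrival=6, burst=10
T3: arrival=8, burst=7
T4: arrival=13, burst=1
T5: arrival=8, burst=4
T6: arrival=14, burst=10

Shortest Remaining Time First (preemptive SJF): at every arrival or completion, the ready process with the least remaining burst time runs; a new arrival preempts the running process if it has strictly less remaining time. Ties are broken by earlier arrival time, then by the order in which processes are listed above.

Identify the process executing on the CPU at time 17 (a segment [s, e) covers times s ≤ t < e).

T3

Gantt: | T1 0-8 | T5 8-12 | T3 12-13 | T4 13-14 | T3 14-20 | T2 20-30 | T6 30-40 |
Completion: T1=8  T2=30  T3=20  T4=14  T5=12  T6=40
Turnaround (C−A): T1=8  T2=24  T3=12  T4=1  T5=4  T6=26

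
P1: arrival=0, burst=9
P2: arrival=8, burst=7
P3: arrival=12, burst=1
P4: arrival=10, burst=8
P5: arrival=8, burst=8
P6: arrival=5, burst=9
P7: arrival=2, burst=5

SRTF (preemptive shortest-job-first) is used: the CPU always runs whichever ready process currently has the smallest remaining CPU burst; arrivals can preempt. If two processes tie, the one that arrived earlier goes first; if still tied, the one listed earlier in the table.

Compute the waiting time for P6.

Timeline: | P1 0-2 | P7 2-7 | P1 7-12 | P3 12-13 | P1 13-15 | P2 15-22 | P5 22-30 | P4 30-38 | P6 38-47 |
Completion: P1=15  P2=22  P3=13  P4=38  P5=30  P6=47  P7=7
Turnaround (C−A): P1=15  P2=14  P3=1  P4=28  P5=22  P6=42  P7=5
Waiting(P6) = turnaround − burst = 42 − 9 = 33

33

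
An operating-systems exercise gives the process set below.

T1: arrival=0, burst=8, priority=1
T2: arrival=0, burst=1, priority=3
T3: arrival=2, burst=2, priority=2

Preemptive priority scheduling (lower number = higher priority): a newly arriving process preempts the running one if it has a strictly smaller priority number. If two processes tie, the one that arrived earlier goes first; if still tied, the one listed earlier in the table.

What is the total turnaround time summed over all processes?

27

Gantt: | T1 0-8 | T3 8-10 | T2 10-11 |
Completion: T1=8  T2=11  T3=10
Turnaround (C−A): T1=8  T2=11  T3=8
Turnaround = completion − arrival: T1=8, T2=11, T3=8
Total turnaround = 8 + 11 + 8 = 27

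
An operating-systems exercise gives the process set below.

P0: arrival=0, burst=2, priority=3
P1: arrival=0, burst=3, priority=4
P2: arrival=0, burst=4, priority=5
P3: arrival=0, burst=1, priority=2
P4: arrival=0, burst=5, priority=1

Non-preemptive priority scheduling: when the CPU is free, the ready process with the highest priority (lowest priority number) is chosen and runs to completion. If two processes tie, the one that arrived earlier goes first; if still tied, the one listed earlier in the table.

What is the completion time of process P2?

15

Schedule: | P4 0-5 | P3 5-6 | P0 6-8 | P1 8-11 | P2 11-15 |
Completion: P0=8  P1=11  P2=15  P3=6  P4=5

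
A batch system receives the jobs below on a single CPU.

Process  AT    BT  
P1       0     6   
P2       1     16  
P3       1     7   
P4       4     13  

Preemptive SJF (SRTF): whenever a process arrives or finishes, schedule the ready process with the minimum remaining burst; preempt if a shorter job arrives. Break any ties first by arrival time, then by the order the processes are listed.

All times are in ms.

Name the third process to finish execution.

P4

Schedule: | P1 0-6 | P3 6-13 | P4 13-26 | P2 26-42 |
Completion: P1=6  P2=42  P3=13  P4=26
Turnaround (C−A): P1=6  P2=41  P3=12  P4=22
Finish order: P1 → P3 → P4 → P2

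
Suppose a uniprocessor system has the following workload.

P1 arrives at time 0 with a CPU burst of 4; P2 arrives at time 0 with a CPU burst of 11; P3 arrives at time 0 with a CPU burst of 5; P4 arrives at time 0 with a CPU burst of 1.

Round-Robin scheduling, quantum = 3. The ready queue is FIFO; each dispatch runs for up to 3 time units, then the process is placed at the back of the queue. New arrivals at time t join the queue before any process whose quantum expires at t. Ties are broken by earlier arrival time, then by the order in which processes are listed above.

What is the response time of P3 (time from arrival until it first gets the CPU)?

Timeline: | P1 0-3 | P2 3-6 | P3 6-9 | P4 9-10 | P1 10-11 | P2 11-14 | P3 14-16 | P2 16-21 |
Completion: P1=11  P2=21  P3=16  P4=10
Turnaround (C−A): P1=11  P2=21  P3=16  P4=10
Response(P3) = first start − arrival = 6 − 0 = 6

6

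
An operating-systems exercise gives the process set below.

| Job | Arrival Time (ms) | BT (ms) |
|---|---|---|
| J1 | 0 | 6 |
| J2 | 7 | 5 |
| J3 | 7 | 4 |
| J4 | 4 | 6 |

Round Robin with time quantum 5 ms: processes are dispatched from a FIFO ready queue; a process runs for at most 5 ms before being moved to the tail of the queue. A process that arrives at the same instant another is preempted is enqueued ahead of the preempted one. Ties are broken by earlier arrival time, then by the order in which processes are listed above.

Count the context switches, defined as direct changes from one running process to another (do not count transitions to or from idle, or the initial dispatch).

5

Schedule: | J1 0-5 | J4 5-10 | J1 10-11 | J2 11-16 | J3 16-20 | J4 20-21 |
Completion: J1=11  J2=16  J3=20  J4=21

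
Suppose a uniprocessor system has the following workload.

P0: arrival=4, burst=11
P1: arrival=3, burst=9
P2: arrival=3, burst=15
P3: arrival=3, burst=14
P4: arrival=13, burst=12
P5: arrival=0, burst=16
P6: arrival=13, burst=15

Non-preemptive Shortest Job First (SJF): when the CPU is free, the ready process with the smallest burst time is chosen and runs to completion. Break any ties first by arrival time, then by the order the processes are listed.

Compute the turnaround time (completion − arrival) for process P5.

16

Timeline: | P5 0-16 | P1 16-25 | P0 25-36 | P4 36-48 | P3 48-62 | P2 62-77 | P6 77-92 |
Completion: P0=36  P1=25  P2=77  P3=62  P4=48  P5=16  P6=92
Turnaround(P5) = completion − arrival = 16 − 0 = 16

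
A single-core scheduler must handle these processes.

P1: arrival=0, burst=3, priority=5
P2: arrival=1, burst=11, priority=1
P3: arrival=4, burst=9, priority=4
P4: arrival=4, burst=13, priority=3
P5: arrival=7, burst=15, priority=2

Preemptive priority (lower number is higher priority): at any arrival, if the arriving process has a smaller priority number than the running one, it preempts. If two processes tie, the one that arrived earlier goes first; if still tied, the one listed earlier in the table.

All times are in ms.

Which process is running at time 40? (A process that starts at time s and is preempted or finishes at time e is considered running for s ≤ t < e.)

P3

Schedule: | P1 0-1 | P2 1-12 | P5 12-27 | P4 27-40 | P3 40-49 | P1 49-51 |
Completion: P1=51  P2=12  P3=49  P4=40  P5=27
Turnaround (C−A): P1=51  P2=11  P3=45  P4=36  P5=20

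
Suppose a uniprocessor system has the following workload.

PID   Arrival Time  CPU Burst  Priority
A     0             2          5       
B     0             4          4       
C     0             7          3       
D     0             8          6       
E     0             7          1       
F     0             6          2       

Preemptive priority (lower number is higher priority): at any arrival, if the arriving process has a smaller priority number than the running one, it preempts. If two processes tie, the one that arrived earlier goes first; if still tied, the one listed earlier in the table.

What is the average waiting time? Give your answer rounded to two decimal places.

15.00

Timeline: | E 0-7 | F 7-13 | C 13-20 | B 20-24 | A 24-26 | D 26-34 |
Completion: A=26  B=24  C=20  D=34  E=7  F=13
Turnaround (C−A): A=26  B=24  C=20  D=34  E=7  F=13
Waiting times: A=24, B=20, C=13, D=26, E=0, F=7
Average waiting = (24+20+13+26+0+7) / 6 = 90/6 = 15.00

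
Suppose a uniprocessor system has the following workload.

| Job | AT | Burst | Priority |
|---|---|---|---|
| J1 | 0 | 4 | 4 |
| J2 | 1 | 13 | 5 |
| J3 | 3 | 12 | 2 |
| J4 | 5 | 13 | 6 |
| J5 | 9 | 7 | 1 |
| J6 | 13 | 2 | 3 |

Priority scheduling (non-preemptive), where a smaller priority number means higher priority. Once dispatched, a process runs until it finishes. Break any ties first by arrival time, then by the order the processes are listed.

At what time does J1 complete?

Gantt: | J1 0-4 | J3 4-16 | J5 16-23 | J6 23-25 | J2 25-38 | J4 38-51 |
Completion: J1=4  J2=38  J3=16  J4=51  J5=23  J6=25
Turnaround (C−A): J1=4  J2=37  J3=13  J4=46  J5=14  J6=12

4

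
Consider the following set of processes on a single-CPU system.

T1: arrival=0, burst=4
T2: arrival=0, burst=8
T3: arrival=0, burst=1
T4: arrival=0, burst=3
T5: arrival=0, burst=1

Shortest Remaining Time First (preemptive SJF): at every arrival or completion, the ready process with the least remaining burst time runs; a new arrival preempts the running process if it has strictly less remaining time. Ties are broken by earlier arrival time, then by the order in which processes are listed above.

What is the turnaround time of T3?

1

Gantt: | T3 0-1 | T5 1-2 | T4 2-5 | T1 5-9 | T2 9-17 |
Completion: T1=9  T2=17  T3=1  T4=5  T5=2
Turnaround(T3) = completion − arrival = 1 − 0 = 1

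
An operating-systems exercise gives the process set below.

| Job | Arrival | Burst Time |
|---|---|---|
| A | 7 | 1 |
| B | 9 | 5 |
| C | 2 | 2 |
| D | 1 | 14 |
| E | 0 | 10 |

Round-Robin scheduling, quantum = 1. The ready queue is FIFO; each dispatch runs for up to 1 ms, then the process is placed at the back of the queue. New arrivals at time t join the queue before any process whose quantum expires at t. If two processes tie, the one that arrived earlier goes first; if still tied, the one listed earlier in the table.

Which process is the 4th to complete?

E

Timeline: | E 0-1 | D 1-2 | E 2-3 | C 3-4 | D 4-5 | E 5-6 | C 6-7 | D 7-8 | E 8-9 | A 9-10 | D 10-11 | B 11-12 | E 12-13 | D 13-14 | B 14-15 | E 15-16 | D 16-17 | B 17-18 | E 18-19 | D 19-20 | B 20-21 | E 21-22 | D 22-23 | B 23-24 | E 24-25 | D 25-26 | E 26-27 | D 27-32 |
Completion: A=10  B=24  C=7  D=32  E=27
Finish order: C → A → B → E → D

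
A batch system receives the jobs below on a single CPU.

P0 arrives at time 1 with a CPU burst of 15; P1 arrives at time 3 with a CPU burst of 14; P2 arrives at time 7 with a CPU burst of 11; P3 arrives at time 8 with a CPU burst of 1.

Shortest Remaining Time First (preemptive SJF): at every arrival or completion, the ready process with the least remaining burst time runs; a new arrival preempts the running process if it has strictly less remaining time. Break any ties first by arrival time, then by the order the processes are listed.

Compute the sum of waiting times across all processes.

Gantt: | idle 0-1 | P0 1-8 | P3 8-9 | P0 9-17 | P2 17-28 | P1 28-42 |
Completion: P0=17  P1=42  P2=28  P3=9
Turnaround (C−A): P0=16  P1=39  P2=21  P3=1
Waiting = turnaround − burst: P0=1, P1=25, P2=10, P3=0
Total waiting = 1 + 25 + 10 + 0 = 36

36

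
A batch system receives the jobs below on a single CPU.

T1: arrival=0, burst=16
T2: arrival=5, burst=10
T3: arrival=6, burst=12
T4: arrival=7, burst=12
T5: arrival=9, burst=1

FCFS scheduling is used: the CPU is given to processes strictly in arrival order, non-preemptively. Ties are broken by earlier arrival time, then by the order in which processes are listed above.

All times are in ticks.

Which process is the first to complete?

Timeline: | T1 0-16 | T2 16-26 | T3 26-38 | T4 38-50 | T5 50-51 |
Completion: T1=16  T2=26  T3=38  T4=50  T5=51
Finish order: T1 → T2 → T3 → T4 → T5

T1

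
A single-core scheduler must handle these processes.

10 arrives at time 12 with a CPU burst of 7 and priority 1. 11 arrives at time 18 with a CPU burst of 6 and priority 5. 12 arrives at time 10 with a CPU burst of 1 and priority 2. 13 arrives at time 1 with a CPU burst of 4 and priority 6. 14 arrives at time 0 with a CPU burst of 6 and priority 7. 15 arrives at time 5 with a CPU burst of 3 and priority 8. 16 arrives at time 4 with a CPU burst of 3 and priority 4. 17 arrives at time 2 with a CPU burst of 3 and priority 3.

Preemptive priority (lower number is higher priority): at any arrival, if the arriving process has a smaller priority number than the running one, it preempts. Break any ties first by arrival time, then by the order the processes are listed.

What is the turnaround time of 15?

Timeline: | 14 0-1 | 13 1-2 | 17 2-5 | 16 5-8 | 13 8-10 | 12 10-11 | 13 11-12 | 10 12-19 | 11 19-25 | 14 25-30 | 15 30-33 |
Completion: 10=19  11=25  12=11  13=12  14=30  15=33  16=8  17=5
Turnaround (C−A): 10=7  11=7  12=1  13=11  14=30  15=28  16=4  17=3
Turnaround(15) = completion − arrival = 33 − 5 = 28

28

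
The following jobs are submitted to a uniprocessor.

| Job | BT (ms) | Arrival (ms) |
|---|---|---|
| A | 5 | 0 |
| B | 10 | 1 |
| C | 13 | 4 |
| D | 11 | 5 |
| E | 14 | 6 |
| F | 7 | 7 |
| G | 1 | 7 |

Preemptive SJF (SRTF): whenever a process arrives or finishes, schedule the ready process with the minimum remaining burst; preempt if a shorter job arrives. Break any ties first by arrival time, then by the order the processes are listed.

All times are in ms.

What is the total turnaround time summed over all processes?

163

Timeline: | A 0-5 | B 5-7 | G 7-8 | F 8-15 | B 15-23 | D 23-34 | C 34-47 | E 47-61 |
Completion: A=5  B=23  C=47  D=34  E=61  F=15  G=8
Turnaround = completion − arrival: A=5, B=22, C=43, D=29, E=55, F=8, G=1
Total turnaround = 5 + 22 + 43 + 29 + 55 + 8 + 1 = 163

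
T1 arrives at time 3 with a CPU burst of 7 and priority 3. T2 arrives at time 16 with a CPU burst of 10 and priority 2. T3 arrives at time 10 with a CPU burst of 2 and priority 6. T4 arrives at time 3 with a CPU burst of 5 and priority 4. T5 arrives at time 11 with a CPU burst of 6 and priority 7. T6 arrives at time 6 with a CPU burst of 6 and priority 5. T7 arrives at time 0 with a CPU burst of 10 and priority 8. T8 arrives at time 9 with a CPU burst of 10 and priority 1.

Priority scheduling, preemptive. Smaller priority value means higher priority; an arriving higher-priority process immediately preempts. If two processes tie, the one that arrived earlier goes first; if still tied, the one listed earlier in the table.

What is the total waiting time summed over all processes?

Gantt: | T7 0-3 | T1 3-9 | T8 9-19 | T2 19-29 | T1 29-30 | T4 30-35 | T6 35-41 | T3 41-43 | T5 43-49 | T7 49-56 |
Completion: T1=30  T2=29  T3=43  T4=35  T5=49  T6=41  T7=56  T8=19
Turnaround (C−A): T1=27  T2=13  T3=33  T4=32  T5=38  T6=35  T7=56  T8=10
Waiting = turnaround − burst: T1=20, T2=3, T3=31, T4=27, T5=32, T6=29, T7=46, T8=0
Total waiting = 20 + 3 + 31 + 27 + 32 + 29 + 46 + 0 = 188

188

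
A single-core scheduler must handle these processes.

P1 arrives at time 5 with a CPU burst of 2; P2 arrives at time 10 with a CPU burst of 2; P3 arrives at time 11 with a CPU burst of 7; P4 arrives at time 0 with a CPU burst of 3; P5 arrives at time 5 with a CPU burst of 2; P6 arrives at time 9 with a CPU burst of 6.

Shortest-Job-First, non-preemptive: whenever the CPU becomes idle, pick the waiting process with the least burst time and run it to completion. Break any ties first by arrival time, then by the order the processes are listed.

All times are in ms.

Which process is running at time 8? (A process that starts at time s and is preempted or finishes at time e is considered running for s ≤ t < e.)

Schedule: | P4 0-3 | idle 3-5 | P1 5-7 | P5 7-9 | P6 9-15 | P2 15-17 | P3 17-24 |
Completion: P1=7  P2=17  P3=24  P4=3  P5=9  P6=15

P5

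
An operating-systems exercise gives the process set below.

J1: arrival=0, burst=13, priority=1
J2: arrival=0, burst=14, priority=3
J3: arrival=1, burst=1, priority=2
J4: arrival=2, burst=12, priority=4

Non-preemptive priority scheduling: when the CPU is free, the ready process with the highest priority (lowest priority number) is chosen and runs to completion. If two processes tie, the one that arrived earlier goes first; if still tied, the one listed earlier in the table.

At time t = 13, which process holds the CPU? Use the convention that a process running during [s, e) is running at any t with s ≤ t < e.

Gantt: | J1 0-13 | J3 13-14 | J2 14-28 | J4 28-40 |
Completion: J1=13  J2=28  J3=14  J4=40
Turnaround (C−A): J1=13  J2=28  J3=13  J4=38

J3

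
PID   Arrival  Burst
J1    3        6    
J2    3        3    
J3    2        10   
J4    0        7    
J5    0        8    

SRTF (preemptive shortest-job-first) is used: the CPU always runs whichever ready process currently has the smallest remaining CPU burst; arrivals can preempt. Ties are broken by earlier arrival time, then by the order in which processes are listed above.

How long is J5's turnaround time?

24

Gantt: | J4 0-3 | J2 3-6 | J4 6-10 | J1 10-16 | J5 16-24 | J3 24-34 |
Completion: J1=16  J2=6  J3=34  J4=10  J5=24
Turnaround (C−A): J1=13  J2=3  J3=32  J4=10  J5=24
Turnaround(J5) = completion − arrival = 24 − 0 = 24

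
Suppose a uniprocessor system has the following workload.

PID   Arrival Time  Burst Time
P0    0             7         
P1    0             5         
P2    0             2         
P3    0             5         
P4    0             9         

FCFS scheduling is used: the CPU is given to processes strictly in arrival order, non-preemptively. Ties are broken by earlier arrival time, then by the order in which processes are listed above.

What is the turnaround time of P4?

28

Schedule: | P0 0-7 | P1 7-12 | P2 12-14 | P3 14-19 | P4 19-28 |
Completion: P0=7  P1=12  P2=14  P3=19  P4=28
Turnaround(P4) = completion − arrival = 28 − 0 = 28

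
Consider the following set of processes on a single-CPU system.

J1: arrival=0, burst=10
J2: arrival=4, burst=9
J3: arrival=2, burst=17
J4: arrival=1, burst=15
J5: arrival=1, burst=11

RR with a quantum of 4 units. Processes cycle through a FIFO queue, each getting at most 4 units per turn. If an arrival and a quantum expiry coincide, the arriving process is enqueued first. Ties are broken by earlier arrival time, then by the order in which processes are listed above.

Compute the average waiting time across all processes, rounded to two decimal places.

38.80

Timeline: | J1 0-4 | J4 4-8 | J5 8-12 | J3 12-16 | J2 16-20 | J1 20-24 | J4 24-28 | J5 28-32 | J3 32-36 | J2 36-40 | J1 40-42 | J4 42-46 | J5 46-49 | J3 49-53 | J2 53-54 | J4 54-57 | J3 57-62 |
Completion: J1=42  J2=54  J3=62  J4=57  J5=49
Turnaround (C−A): J1=42  J2=50  J3=60  J4=56  J5=48
Waiting times: J1=32, J2=41, J3=43, J4=41, J5=37
Average waiting = (32+41+43+41+37) / 5 = 194/5 = 38.80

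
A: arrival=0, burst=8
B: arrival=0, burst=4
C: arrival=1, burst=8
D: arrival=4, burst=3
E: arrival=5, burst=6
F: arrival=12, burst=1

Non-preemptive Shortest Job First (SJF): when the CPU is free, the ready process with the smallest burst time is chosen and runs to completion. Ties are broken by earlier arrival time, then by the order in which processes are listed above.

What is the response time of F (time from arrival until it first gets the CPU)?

Gantt: | B 0-4 | D 4-7 | E 7-13 | F 13-14 | A 14-22 | C 22-30 |
Completion: A=22  B=4  C=30  D=7  E=13  F=14
Turnaround (C−A): A=22  B=4  C=29  D=3  E=8  F=2
Response(F) = first start − arrival = 13 − 12 = 1

1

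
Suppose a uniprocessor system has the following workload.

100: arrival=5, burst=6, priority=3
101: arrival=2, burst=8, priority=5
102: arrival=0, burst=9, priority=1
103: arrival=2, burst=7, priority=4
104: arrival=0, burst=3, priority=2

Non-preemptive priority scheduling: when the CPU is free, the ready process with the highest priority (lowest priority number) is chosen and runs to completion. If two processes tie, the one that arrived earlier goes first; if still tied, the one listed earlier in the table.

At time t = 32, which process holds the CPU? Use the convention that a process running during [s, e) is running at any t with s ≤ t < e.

101

Schedule: | 102 0-9 | 104 9-12 | 100 12-18 | 103 18-25 | 101 25-33 |
Completion: 100=18  101=33  102=9  103=25  104=12
Turnaround (C−A): 100=13  101=31  102=9  103=23  104=12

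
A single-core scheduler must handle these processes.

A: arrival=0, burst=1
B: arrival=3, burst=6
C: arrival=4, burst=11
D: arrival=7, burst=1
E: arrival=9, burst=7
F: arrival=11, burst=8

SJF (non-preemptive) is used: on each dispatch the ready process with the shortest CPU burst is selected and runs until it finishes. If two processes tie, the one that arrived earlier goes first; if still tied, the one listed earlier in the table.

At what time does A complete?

1

Gantt: | A 0-1 | idle 1-3 | B 3-9 | D 9-10 | E 10-17 | F 17-25 | C 25-36 |
Completion: A=1  B=9  C=36  D=10  E=17  F=25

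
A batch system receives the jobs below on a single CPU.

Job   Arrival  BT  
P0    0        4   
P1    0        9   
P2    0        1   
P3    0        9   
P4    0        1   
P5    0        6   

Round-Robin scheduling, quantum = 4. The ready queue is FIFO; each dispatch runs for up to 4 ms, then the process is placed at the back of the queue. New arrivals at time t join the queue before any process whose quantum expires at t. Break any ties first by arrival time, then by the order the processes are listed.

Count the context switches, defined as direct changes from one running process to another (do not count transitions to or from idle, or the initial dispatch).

Timeline: | P0 0-4 | P1 4-8 | P2 8-9 | P3 9-13 | P4 13-14 | P5 14-18 | P1 18-22 | P3 22-26 | P5 26-28 | P1 28-29 | P3 29-30 |
Completion: P0=4  P1=29  P2=9  P3=30  P4=14  P5=28

10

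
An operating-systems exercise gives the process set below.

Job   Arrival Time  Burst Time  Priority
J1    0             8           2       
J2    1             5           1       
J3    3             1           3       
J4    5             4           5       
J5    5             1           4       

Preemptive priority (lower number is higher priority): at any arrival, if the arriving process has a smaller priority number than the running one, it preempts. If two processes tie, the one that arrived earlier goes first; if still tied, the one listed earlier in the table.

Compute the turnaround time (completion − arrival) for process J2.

5

Gantt: | J1 0-1 | J2 1-6 | J1 6-13 | J3 13-14 | J5 14-15 | J4 15-19 |
Completion: J1=13  J2=6  J3=14  J4=19  J5=15
Turnaround (C−A): J1=13  J2=5  J3=11  J4=14  J5=10
Turnaround(J2) = completion − arrival = 6 − 1 = 5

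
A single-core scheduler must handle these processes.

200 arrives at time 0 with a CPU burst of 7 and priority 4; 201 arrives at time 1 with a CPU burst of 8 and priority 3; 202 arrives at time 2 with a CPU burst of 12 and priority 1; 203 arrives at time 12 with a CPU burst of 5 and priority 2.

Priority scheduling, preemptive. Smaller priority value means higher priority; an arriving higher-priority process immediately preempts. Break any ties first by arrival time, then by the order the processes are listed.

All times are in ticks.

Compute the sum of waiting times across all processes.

Timeline: | 200 0-1 | 201 1-2 | 202 2-14 | 203 14-19 | 201 19-26 | 200 26-32 |
Completion: 200=32  201=26  202=14  203=19
Waiting = turnaround − burst: 200=25, 201=17, 202=0, 203=2
Total waiting = 25 + 17 + 0 + 2 = 44

44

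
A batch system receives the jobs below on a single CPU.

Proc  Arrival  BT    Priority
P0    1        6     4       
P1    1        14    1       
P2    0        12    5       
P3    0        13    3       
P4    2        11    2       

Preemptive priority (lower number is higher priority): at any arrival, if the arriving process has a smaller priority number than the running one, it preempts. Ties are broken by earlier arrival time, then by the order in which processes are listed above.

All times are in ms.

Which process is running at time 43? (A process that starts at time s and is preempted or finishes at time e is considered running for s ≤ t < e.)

Schedule: | P3 0-1 | P1 1-15 | P4 15-26 | P3 26-38 | P0 38-44 | P2 44-56 |
Completion: P0=44  P1=15  P2=56  P3=38  P4=26

P0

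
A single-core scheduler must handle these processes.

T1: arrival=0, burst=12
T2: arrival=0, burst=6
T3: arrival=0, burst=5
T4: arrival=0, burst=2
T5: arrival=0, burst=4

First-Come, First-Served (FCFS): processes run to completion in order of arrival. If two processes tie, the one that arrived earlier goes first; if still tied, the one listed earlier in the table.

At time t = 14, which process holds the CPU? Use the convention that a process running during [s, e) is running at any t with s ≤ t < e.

Gantt: | T1 0-12 | T2 12-18 | T3 18-23 | T4 23-25 | T5 25-29 |
Completion: T1=12  T2=18  T3=23  T4=25  T5=29
Turnaround (C−A): T1=12  T2=18  T3=23  T4=25  T5=29

T2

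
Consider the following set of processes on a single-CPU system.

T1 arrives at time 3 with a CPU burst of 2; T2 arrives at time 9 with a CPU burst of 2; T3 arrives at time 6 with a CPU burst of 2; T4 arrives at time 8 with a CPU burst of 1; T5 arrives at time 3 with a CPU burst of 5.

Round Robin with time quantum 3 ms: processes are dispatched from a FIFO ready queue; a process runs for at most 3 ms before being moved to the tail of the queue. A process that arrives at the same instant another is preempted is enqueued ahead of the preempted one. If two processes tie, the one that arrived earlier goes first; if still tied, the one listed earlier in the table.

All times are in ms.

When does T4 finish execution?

11

Schedule: | idle 0-3 | T1 3-5 | T5 5-8 | T3 8-10 | T4 10-11 | T5 11-13 | T2 13-15 |
Completion: T1=5  T2=15  T3=10  T4=11  T5=13
Turnaround (C−A): T1=2  T2=6  T3=4  T4=3  T5=10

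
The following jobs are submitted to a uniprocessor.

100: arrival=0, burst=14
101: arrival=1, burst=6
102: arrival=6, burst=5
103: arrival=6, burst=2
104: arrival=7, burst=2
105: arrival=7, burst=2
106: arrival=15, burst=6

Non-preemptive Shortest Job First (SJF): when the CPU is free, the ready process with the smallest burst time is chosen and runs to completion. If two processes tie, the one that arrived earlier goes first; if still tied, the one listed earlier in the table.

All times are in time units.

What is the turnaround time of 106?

22

Gantt: | 100 0-14 | 103 14-16 | 104 16-18 | 105 18-20 | 102 20-25 | 101 25-31 | 106 31-37 |
Completion: 100=14  101=31  102=25  103=16  104=18  105=20  106=37
Turnaround (C−A): 100=14  101=30  102=19  103=10  104=11  105=13  106=22
Turnaround(106) = completion − arrival = 37 − 15 = 22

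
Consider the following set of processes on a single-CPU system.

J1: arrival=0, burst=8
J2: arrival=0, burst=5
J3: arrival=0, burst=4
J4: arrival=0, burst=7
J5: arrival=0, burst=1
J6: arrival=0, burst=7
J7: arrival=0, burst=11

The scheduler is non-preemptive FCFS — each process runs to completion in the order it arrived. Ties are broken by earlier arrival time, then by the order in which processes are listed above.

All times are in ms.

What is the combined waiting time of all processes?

119

Schedule: | J1 0-8 | J2 8-13 | J3 13-17 | J4 17-24 | J5 24-25 | J6 25-32 | J7 32-43 |
Completion: J1=8  J2=13  J3=17  J4=24  J5=25  J6=32  J7=43
Turnaround (C−A): J1=8  J2=13  J3=17  J4=24  J5=25  J6=32  J7=43
Waiting = turnaround − burst: J1=0, J2=8, J3=13, J4=17, J5=24, J6=25, J7=32
Total waiting = 0 + 8 + 13 + 17 + 24 + 25 + 32 = 119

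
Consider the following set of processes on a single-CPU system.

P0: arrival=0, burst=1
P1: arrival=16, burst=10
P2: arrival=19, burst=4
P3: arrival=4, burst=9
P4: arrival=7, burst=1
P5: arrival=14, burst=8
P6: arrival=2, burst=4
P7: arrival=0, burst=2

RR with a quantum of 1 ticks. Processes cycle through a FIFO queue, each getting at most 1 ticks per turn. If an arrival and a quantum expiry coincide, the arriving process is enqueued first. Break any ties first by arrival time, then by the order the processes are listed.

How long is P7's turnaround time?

Timeline: | P0 0-1 | P7 1-2 | P6 2-3 | P7 3-4 | P6 4-5 | P3 5-6 | P6 6-7 | P3 7-8 | P4 8-9 | P6 9-10 | P3 10-14 | P5 14-15 | P3 15-16 | P5 16-17 | P1 17-18 | P3 18-19 | P5 19-20 | P1 20-21 | P2 21-22 | P3 22-23 | P5 23-24 | P1 24-25 | P2 25-26 | P5 26-27 | P1 27-28 | P2 28-29 | P5 29-30 | P1 30-31 | P2 31-32 | P5 32-33 | P1 33-34 | P5 34-35 | P1 35-39 |
Completion: P0=1  P1=39  P2=32  P3=23  P4=9  P5=35  P6=10  P7=4
Turnaround(P7) = completion − arrival = 4 − 0 = 4

4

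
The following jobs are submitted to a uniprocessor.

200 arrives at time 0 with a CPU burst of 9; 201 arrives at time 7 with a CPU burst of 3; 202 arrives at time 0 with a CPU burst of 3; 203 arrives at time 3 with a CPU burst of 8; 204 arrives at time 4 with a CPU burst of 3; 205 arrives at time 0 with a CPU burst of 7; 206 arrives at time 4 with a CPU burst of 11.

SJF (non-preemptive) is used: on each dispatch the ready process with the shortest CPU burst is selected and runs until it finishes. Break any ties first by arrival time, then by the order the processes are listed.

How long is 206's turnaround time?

Timeline: | 202 0-3 | 205 3-10 | 204 10-13 | 201 13-16 | 203 16-24 | 200 24-33 | 206 33-44 |
Completion: 200=33  201=16  202=3  203=24  204=13  205=10  206=44
Turnaround (C−A): 200=33  201=9  202=3  203=21  204=9  205=10  206=40
Turnaround(206) = completion − arrival = 44 − 4 = 40

40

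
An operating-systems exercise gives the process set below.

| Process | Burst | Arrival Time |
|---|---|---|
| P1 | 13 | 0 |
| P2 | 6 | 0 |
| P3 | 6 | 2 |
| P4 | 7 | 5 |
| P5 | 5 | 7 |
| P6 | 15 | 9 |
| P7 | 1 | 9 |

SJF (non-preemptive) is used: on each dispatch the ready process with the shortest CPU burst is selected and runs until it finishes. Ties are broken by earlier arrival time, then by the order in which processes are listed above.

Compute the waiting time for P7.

3

Schedule: | P2 0-6 | P3 6-12 | P7 12-13 | P5 13-18 | P4 18-25 | P1 25-38 | P6 38-53 |
Completion: P1=38  P2=6  P3=12  P4=25  P5=18  P6=53  P7=13
Turnaround (C−A): P1=38  P2=6  P3=10  P4=20  P5=11  P6=44  P7=4
Waiting(P7) = turnaround − burst = 4 − 1 = 3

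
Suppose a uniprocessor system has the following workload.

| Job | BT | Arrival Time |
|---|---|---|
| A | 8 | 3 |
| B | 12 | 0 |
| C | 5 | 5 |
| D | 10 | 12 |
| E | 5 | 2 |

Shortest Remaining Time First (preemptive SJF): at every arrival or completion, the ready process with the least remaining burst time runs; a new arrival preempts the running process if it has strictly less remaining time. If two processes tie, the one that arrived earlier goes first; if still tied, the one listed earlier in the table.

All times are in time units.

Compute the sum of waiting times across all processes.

47

Schedule: | B 0-2 | E 2-7 | C 7-12 | A 12-20 | B 20-30 | D 30-40 |
Completion: A=20  B=30  C=12  D=40  E=7
Turnaround (C−A): A=17  B=30  C=7  D=28  E=5
Waiting = turnaround − burst: A=9, B=18, C=2, D=18, E=0
Total waiting = 9 + 18 + 2 + 18 + 0 = 47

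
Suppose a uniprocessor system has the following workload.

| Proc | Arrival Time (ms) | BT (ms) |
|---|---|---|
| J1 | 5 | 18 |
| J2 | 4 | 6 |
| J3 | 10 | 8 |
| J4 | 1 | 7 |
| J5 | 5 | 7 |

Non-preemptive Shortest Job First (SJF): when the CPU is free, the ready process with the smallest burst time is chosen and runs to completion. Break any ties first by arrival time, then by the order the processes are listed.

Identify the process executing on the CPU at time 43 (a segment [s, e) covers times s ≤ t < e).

Timeline: | idle 0-1 | J4 1-8 | J2 8-14 | J5 14-21 | J3 21-29 | J1 29-47 |
Completion: J1=47  J2=14  J3=29  J4=8  J5=21

J1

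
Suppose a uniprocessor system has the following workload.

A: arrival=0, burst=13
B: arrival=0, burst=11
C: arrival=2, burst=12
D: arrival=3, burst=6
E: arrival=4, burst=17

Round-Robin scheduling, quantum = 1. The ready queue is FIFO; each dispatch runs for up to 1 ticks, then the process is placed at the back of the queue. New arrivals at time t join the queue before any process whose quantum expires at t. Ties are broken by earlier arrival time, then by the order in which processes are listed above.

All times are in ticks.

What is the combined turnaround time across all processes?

232

Gantt: | A 0-1 | B 1-2 | A 2-3 | C 3-4 | B 4-5 | D 5-6 | A 6-7 | E 7-8 | C 8-9 | B 9-10 | D 10-11 | A 11-12 | E 12-13 | C 13-14 | B 14-15 | D 15-16 | A 16-17 | E 17-18 | C 18-19 | B 19-20 | D 20-21 | A 21-22 | E 22-23 | C 23-24 | B 24-25 | D 25-26 | A 26-27 | E 27-28 | C 28-29 | B 29-30 | D 30-31 | A 31-32 | E 32-33 | C 33-34 | B 34-35 | A 35-36 | E 36-37 | C 37-38 | B 38-39 | A 39-40 | E 40-41 | C 41-42 | B 42-43 | A 43-44 | E 44-45 | C 45-46 | B 46-47 | A 47-48 | E 48-49 | C 49-50 | A 50-51 | E 51-52 | C 52-53 | E 53-59 |
Completion: A=51  B=47  C=53  D=31  E=59
Turnaround = completion − arrival: A=51, B=47, C=51, D=28, E=55
Total turnaround = 51 + 47 + 51 + 28 + 55 = 232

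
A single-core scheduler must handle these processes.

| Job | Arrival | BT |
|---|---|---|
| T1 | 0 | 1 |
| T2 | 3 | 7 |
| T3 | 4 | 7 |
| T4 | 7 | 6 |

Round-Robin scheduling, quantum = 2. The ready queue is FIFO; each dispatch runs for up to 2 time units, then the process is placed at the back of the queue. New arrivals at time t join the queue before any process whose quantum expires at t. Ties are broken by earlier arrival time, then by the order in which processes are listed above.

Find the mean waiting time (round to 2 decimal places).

7.75

Gantt: | T1 0-1 | idle 1-3 | T2 3-5 | T3 5-7 | T2 7-9 | T4 9-11 | T3 11-13 | T2 13-15 | T4 15-17 | T3 17-19 | T2 19-20 | T4 20-22 | T3 22-23 |
Completion: T1=1  T2=20  T3=23  T4=22
Waiting times: T1=0, T2=10, T3=12, T4=9
Average waiting = (0+10+12+9) / 4 = 31/4 = 7.75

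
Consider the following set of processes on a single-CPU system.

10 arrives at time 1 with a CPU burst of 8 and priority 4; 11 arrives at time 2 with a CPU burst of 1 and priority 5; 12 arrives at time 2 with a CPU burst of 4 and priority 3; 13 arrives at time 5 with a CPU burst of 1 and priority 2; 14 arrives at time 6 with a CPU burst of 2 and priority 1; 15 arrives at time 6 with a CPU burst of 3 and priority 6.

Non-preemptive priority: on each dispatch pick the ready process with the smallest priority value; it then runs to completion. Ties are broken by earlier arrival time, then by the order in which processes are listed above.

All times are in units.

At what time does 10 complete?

Schedule: | idle 0-1 | 10 1-9 | 14 9-11 | 13 11-12 | 12 12-16 | 11 16-17 | 15 17-20 |
Completion: 10=9  11=17  12=16  13=12  14=11  15=20
Turnaround (C−A): 10=8  11=15  12=14  13=7  14=5  15=14

9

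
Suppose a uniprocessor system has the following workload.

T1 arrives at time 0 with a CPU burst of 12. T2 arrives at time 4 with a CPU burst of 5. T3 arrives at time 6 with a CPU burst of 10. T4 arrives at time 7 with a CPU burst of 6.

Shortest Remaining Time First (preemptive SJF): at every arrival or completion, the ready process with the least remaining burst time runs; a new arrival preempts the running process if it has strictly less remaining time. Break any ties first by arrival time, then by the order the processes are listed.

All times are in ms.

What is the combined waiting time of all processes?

Timeline: | T1 0-4 | T2 4-9 | T4 9-15 | T1 15-23 | T3 23-33 |
Completion: T1=23  T2=9  T3=33  T4=15
Turnaround (C−A): T1=23  T2=5  T3=27  T4=8
Waiting = turnaround − burst: T1=11, T2=0, T3=17, T4=2
Total waiting = 11 + 0 + 17 + 2 = 30

30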